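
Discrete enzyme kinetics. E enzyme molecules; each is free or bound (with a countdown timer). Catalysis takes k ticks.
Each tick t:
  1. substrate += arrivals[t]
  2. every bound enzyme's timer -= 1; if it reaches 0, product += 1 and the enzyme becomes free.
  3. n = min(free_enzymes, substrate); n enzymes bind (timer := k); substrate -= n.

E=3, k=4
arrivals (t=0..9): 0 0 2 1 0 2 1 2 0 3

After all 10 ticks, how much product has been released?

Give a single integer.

Answer: 3

Derivation:
t=0: arr=0 -> substrate=0 bound=0 product=0
t=1: arr=0 -> substrate=0 bound=0 product=0
t=2: arr=2 -> substrate=0 bound=2 product=0
t=3: arr=1 -> substrate=0 bound=3 product=0
t=4: arr=0 -> substrate=0 bound=3 product=0
t=5: arr=2 -> substrate=2 bound=3 product=0
t=6: arr=1 -> substrate=1 bound=3 product=2
t=7: arr=2 -> substrate=2 bound=3 product=3
t=8: arr=0 -> substrate=2 bound=3 product=3
t=9: arr=3 -> substrate=5 bound=3 product=3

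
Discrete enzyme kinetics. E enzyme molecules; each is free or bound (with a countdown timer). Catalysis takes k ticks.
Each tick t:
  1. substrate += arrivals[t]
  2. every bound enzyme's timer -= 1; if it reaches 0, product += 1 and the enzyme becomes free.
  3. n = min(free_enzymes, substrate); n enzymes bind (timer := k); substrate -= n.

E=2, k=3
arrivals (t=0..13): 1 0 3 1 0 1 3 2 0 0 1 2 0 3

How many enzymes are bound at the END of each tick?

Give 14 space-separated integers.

Answer: 1 1 2 2 2 2 2 2 2 2 2 2 2 2

Derivation:
t=0: arr=1 -> substrate=0 bound=1 product=0
t=1: arr=0 -> substrate=0 bound=1 product=0
t=2: arr=3 -> substrate=2 bound=2 product=0
t=3: arr=1 -> substrate=2 bound=2 product=1
t=4: arr=0 -> substrate=2 bound=2 product=1
t=5: arr=1 -> substrate=2 bound=2 product=2
t=6: arr=3 -> substrate=4 bound=2 product=3
t=7: arr=2 -> substrate=6 bound=2 product=3
t=8: arr=0 -> substrate=5 bound=2 product=4
t=9: arr=0 -> substrate=4 bound=2 product=5
t=10: arr=1 -> substrate=5 bound=2 product=5
t=11: arr=2 -> substrate=6 bound=2 product=6
t=12: arr=0 -> substrate=5 bound=2 product=7
t=13: arr=3 -> substrate=8 bound=2 product=7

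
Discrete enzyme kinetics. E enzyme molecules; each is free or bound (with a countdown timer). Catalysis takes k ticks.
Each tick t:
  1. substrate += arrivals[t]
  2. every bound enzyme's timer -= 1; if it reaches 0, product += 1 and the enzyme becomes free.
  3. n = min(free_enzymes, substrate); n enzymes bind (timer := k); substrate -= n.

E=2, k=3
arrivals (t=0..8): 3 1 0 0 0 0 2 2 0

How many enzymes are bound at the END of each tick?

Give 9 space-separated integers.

Answer: 2 2 2 2 2 2 2 2 2

Derivation:
t=0: arr=3 -> substrate=1 bound=2 product=0
t=1: arr=1 -> substrate=2 bound=2 product=0
t=2: arr=0 -> substrate=2 bound=2 product=0
t=3: arr=0 -> substrate=0 bound=2 product=2
t=4: arr=0 -> substrate=0 bound=2 product=2
t=5: arr=0 -> substrate=0 bound=2 product=2
t=6: arr=2 -> substrate=0 bound=2 product=4
t=7: arr=2 -> substrate=2 bound=2 product=4
t=8: arr=0 -> substrate=2 bound=2 product=4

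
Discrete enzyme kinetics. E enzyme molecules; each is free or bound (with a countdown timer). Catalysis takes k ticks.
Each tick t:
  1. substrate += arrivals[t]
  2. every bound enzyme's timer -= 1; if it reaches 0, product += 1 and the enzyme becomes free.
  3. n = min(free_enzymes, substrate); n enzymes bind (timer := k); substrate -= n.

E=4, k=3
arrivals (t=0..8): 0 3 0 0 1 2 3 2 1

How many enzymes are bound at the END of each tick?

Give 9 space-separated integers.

Answer: 0 3 3 3 1 3 4 4 4

Derivation:
t=0: arr=0 -> substrate=0 bound=0 product=0
t=1: arr=3 -> substrate=0 bound=3 product=0
t=2: arr=0 -> substrate=0 bound=3 product=0
t=3: arr=0 -> substrate=0 bound=3 product=0
t=4: arr=1 -> substrate=0 bound=1 product=3
t=5: arr=2 -> substrate=0 bound=3 product=3
t=6: arr=3 -> substrate=2 bound=4 product=3
t=7: arr=2 -> substrate=3 bound=4 product=4
t=8: arr=1 -> substrate=2 bound=4 product=6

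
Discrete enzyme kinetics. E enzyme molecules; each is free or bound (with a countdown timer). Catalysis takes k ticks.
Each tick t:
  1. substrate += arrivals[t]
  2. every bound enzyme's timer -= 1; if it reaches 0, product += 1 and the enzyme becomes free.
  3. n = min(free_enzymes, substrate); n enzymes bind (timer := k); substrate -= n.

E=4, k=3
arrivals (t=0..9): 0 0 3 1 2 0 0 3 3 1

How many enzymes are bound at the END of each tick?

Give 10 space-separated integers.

t=0: arr=0 -> substrate=0 bound=0 product=0
t=1: arr=0 -> substrate=0 bound=0 product=0
t=2: arr=3 -> substrate=0 bound=3 product=0
t=3: arr=1 -> substrate=0 bound=4 product=0
t=4: arr=2 -> substrate=2 bound=4 product=0
t=5: arr=0 -> substrate=0 bound=3 product=3
t=6: arr=0 -> substrate=0 bound=2 product=4
t=7: arr=3 -> substrate=1 bound=4 product=4
t=8: arr=3 -> substrate=2 bound=4 product=6
t=9: arr=1 -> substrate=3 bound=4 product=6

Answer: 0 0 3 4 4 3 2 4 4 4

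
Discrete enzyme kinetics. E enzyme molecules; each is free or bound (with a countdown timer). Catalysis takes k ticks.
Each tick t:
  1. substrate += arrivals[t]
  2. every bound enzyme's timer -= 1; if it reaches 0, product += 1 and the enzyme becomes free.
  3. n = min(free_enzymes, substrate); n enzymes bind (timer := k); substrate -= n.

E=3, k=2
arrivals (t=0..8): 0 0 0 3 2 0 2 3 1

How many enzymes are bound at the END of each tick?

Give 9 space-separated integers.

Answer: 0 0 0 3 3 2 3 3 3

Derivation:
t=0: arr=0 -> substrate=0 bound=0 product=0
t=1: arr=0 -> substrate=0 bound=0 product=0
t=2: arr=0 -> substrate=0 bound=0 product=0
t=3: arr=3 -> substrate=0 bound=3 product=0
t=4: arr=2 -> substrate=2 bound=3 product=0
t=5: arr=0 -> substrate=0 bound=2 product=3
t=6: arr=2 -> substrate=1 bound=3 product=3
t=7: arr=3 -> substrate=2 bound=3 product=5
t=8: arr=1 -> substrate=2 bound=3 product=6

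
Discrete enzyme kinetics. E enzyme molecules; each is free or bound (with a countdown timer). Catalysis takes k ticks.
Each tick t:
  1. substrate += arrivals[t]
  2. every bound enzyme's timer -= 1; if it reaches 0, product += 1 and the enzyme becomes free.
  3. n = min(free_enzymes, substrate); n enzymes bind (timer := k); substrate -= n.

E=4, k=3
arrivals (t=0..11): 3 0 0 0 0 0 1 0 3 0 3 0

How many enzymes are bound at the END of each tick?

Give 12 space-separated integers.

t=0: arr=3 -> substrate=0 bound=3 product=0
t=1: arr=0 -> substrate=0 bound=3 product=0
t=2: arr=0 -> substrate=0 bound=3 product=0
t=3: arr=0 -> substrate=0 bound=0 product=3
t=4: arr=0 -> substrate=0 bound=0 product=3
t=5: arr=0 -> substrate=0 bound=0 product=3
t=6: arr=1 -> substrate=0 bound=1 product=3
t=7: arr=0 -> substrate=0 bound=1 product=3
t=8: arr=3 -> substrate=0 bound=4 product=3
t=9: arr=0 -> substrate=0 bound=3 product=4
t=10: arr=3 -> substrate=2 bound=4 product=4
t=11: arr=0 -> substrate=0 bound=3 product=7

Answer: 3 3 3 0 0 0 1 1 4 3 4 3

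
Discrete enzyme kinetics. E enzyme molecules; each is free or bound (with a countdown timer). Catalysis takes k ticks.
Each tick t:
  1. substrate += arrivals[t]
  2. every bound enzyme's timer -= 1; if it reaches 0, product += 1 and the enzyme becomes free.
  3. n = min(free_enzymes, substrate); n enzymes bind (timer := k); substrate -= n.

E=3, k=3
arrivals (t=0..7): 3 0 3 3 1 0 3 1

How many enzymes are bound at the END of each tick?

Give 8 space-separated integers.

Answer: 3 3 3 3 3 3 3 3

Derivation:
t=0: arr=3 -> substrate=0 bound=3 product=0
t=1: arr=0 -> substrate=0 bound=3 product=0
t=2: arr=3 -> substrate=3 bound=3 product=0
t=3: arr=3 -> substrate=3 bound=3 product=3
t=4: arr=1 -> substrate=4 bound=3 product=3
t=5: arr=0 -> substrate=4 bound=3 product=3
t=6: arr=3 -> substrate=4 bound=3 product=6
t=7: arr=1 -> substrate=5 bound=3 product=6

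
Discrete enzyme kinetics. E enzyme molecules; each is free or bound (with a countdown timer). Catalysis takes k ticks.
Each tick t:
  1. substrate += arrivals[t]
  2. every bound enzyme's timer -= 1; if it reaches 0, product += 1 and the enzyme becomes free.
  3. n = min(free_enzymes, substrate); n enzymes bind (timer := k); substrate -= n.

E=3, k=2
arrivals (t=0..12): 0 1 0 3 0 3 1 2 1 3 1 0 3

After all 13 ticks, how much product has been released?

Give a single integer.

t=0: arr=0 -> substrate=0 bound=0 product=0
t=1: arr=1 -> substrate=0 bound=1 product=0
t=2: arr=0 -> substrate=0 bound=1 product=0
t=3: arr=3 -> substrate=0 bound=3 product=1
t=4: arr=0 -> substrate=0 bound=3 product=1
t=5: arr=3 -> substrate=0 bound=3 product=4
t=6: arr=1 -> substrate=1 bound=3 product=4
t=7: arr=2 -> substrate=0 bound=3 product=7
t=8: arr=1 -> substrate=1 bound=3 product=7
t=9: arr=3 -> substrate=1 bound=3 product=10
t=10: arr=1 -> substrate=2 bound=3 product=10
t=11: arr=0 -> substrate=0 bound=2 product=13
t=12: arr=3 -> substrate=2 bound=3 product=13

Answer: 13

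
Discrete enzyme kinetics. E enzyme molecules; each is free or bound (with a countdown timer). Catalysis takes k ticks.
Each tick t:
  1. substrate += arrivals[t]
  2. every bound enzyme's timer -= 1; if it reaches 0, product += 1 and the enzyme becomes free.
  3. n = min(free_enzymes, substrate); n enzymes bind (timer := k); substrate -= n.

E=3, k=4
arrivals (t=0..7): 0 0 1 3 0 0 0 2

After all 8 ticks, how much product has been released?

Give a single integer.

Answer: 3

Derivation:
t=0: arr=0 -> substrate=0 bound=0 product=0
t=1: arr=0 -> substrate=0 bound=0 product=0
t=2: arr=1 -> substrate=0 bound=1 product=0
t=3: arr=3 -> substrate=1 bound=3 product=0
t=4: arr=0 -> substrate=1 bound=3 product=0
t=5: arr=0 -> substrate=1 bound=3 product=0
t=6: arr=0 -> substrate=0 bound=3 product=1
t=7: arr=2 -> substrate=0 bound=3 product=3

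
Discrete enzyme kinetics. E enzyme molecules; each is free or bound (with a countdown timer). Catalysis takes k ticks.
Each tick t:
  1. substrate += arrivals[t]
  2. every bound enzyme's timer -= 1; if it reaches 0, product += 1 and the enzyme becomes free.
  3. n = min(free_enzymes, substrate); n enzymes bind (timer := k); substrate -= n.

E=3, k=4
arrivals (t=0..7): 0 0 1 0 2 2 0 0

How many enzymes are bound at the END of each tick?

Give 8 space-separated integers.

t=0: arr=0 -> substrate=0 bound=0 product=0
t=1: arr=0 -> substrate=0 bound=0 product=0
t=2: arr=1 -> substrate=0 bound=1 product=0
t=3: arr=0 -> substrate=0 bound=1 product=0
t=4: arr=2 -> substrate=0 bound=3 product=0
t=5: arr=2 -> substrate=2 bound=3 product=0
t=6: arr=0 -> substrate=1 bound=3 product=1
t=7: arr=0 -> substrate=1 bound=3 product=1

Answer: 0 0 1 1 3 3 3 3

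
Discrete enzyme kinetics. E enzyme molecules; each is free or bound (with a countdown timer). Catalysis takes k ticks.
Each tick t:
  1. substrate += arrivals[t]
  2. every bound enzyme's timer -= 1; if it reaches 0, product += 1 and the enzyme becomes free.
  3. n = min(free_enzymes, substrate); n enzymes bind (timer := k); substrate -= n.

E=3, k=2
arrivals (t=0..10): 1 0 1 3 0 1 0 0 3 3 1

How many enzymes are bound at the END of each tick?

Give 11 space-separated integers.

Answer: 1 1 1 3 3 2 1 0 3 3 3

Derivation:
t=0: arr=1 -> substrate=0 bound=1 product=0
t=1: arr=0 -> substrate=0 bound=1 product=0
t=2: arr=1 -> substrate=0 bound=1 product=1
t=3: arr=3 -> substrate=1 bound=3 product=1
t=4: arr=0 -> substrate=0 bound=3 product=2
t=5: arr=1 -> substrate=0 bound=2 product=4
t=6: arr=0 -> substrate=0 bound=1 product=5
t=7: arr=0 -> substrate=0 bound=0 product=6
t=8: arr=3 -> substrate=0 bound=3 product=6
t=9: arr=3 -> substrate=3 bound=3 product=6
t=10: arr=1 -> substrate=1 bound=3 product=9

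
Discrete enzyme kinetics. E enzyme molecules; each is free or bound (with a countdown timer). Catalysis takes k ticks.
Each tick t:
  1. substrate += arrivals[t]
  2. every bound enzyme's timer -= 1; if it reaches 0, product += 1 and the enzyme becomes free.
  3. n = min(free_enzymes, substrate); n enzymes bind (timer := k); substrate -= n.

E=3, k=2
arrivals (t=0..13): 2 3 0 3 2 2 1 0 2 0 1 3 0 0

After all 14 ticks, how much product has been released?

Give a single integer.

t=0: arr=2 -> substrate=0 bound=2 product=0
t=1: arr=3 -> substrate=2 bound=3 product=0
t=2: arr=0 -> substrate=0 bound=3 product=2
t=3: arr=3 -> substrate=2 bound=3 product=3
t=4: arr=2 -> substrate=2 bound=3 product=5
t=5: arr=2 -> substrate=3 bound=3 product=6
t=6: arr=1 -> substrate=2 bound=3 product=8
t=7: arr=0 -> substrate=1 bound=3 product=9
t=8: arr=2 -> substrate=1 bound=3 product=11
t=9: arr=0 -> substrate=0 bound=3 product=12
t=10: arr=1 -> substrate=0 bound=2 product=14
t=11: arr=3 -> substrate=1 bound=3 product=15
t=12: arr=0 -> substrate=0 bound=3 product=16
t=13: arr=0 -> substrate=0 bound=1 product=18

Answer: 18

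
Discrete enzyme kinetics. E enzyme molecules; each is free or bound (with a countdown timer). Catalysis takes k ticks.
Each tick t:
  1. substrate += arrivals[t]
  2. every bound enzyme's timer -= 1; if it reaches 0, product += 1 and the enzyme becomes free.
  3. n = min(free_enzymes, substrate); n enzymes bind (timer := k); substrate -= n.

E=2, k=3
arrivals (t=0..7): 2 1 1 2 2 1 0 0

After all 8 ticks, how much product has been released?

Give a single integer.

t=0: arr=2 -> substrate=0 bound=2 product=0
t=1: arr=1 -> substrate=1 bound=2 product=0
t=2: arr=1 -> substrate=2 bound=2 product=0
t=3: arr=2 -> substrate=2 bound=2 product=2
t=4: arr=2 -> substrate=4 bound=2 product=2
t=5: arr=1 -> substrate=5 bound=2 product=2
t=6: arr=0 -> substrate=3 bound=2 product=4
t=7: arr=0 -> substrate=3 bound=2 product=4

Answer: 4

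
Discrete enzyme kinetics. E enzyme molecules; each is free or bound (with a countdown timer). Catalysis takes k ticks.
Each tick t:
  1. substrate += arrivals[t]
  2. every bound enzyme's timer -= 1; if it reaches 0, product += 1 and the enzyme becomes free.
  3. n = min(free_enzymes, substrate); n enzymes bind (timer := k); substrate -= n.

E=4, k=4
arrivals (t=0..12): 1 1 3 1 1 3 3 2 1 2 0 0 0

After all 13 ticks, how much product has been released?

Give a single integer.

t=0: arr=1 -> substrate=0 bound=1 product=0
t=1: arr=1 -> substrate=0 bound=2 product=0
t=2: arr=3 -> substrate=1 bound=4 product=0
t=3: arr=1 -> substrate=2 bound=4 product=0
t=4: arr=1 -> substrate=2 bound=4 product=1
t=5: arr=3 -> substrate=4 bound=4 product=2
t=6: arr=3 -> substrate=5 bound=4 product=4
t=7: arr=2 -> substrate=7 bound=4 product=4
t=8: arr=1 -> substrate=7 bound=4 product=5
t=9: arr=2 -> substrate=8 bound=4 product=6
t=10: arr=0 -> substrate=6 bound=4 product=8
t=11: arr=0 -> substrate=6 bound=4 product=8
t=12: arr=0 -> substrate=5 bound=4 product=9

Answer: 9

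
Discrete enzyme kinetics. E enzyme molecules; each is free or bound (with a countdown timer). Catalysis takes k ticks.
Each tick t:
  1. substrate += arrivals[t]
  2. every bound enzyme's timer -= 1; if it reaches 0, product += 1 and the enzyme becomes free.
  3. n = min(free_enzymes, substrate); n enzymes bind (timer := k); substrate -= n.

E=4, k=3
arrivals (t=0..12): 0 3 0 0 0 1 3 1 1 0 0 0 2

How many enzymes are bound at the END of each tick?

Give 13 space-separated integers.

t=0: arr=0 -> substrate=0 bound=0 product=0
t=1: arr=3 -> substrate=0 bound=3 product=0
t=2: arr=0 -> substrate=0 bound=3 product=0
t=3: arr=0 -> substrate=0 bound=3 product=0
t=4: arr=0 -> substrate=0 bound=0 product=3
t=5: arr=1 -> substrate=0 bound=1 product=3
t=6: arr=3 -> substrate=0 bound=4 product=3
t=7: arr=1 -> substrate=1 bound=4 product=3
t=8: arr=1 -> substrate=1 bound=4 product=4
t=9: arr=0 -> substrate=0 bound=2 product=7
t=10: arr=0 -> substrate=0 bound=2 product=7
t=11: arr=0 -> substrate=0 bound=1 product=8
t=12: arr=2 -> substrate=0 bound=2 product=9

Answer: 0 3 3 3 0 1 4 4 4 2 2 1 2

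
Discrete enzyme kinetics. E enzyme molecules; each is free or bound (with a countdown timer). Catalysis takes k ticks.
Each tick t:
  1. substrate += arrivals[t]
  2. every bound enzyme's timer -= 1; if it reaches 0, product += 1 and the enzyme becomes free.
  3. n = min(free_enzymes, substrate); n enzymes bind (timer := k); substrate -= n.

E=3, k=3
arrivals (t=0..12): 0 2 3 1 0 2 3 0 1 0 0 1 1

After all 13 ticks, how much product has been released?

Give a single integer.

Answer: 9

Derivation:
t=0: arr=0 -> substrate=0 bound=0 product=0
t=1: arr=2 -> substrate=0 bound=2 product=0
t=2: arr=3 -> substrate=2 bound=3 product=0
t=3: arr=1 -> substrate=3 bound=3 product=0
t=4: arr=0 -> substrate=1 bound=3 product=2
t=5: arr=2 -> substrate=2 bound=3 product=3
t=6: arr=3 -> substrate=5 bound=3 product=3
t=7: arr=0 -> substrate=3 bound=3 product=5
t=8: arr=1 -> substrate=3 bound=3 product=6
t=9: arr=0 -> substrate=3 bound=3 product=6
t=10: arr=0 -> substrate=1 bound=3 product=8
t=11: arr=1 -> substrate=1 bound=3 product=9
t=12: arr=1 -> substrate=2 bound=3 product=9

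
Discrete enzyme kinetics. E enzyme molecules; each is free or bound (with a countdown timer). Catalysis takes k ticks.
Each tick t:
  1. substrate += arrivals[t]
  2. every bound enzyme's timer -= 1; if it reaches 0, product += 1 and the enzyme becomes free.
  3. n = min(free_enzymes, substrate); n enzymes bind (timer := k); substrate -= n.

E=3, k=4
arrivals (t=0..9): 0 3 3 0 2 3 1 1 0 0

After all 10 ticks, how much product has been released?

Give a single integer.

Answer: 6

Derivation:
t=0: arr=0 -> substrate=0 bound=0 product=0
t=1: arr=3 -> substrate=0 bound=3 product=0
t=2: arr=3 -> substrate=3 bound=3 product=0
t=3: arr=0 -> substrate=3 bound=3 product=0
t=4: arr=2 -> substrate=5 bound=3 product=0
t=5: arr=3 -> substrate=5 bound=3 product=3
t=6: arr=1 -> substrate=6 bound=3 product=3
t=7: arr=1 -> substrate=7 bound=3 product=3
t=8: arr=0 -> substrate=7 bound=3 product=3
t=9: arr=0 -> substrate=4 bound=3 product=6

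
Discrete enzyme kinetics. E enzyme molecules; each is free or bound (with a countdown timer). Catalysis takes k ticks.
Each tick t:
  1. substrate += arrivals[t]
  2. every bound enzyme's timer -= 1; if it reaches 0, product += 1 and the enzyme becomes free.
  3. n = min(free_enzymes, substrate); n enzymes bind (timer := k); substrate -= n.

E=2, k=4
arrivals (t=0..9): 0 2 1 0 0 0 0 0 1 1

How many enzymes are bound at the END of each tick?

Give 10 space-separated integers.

t=0: arr=0 -> substrate=0 bound=0 product=0
t=1: arr=2 -> substrate=0 bound=2 product=0
t=2: arr=1 -> substrate=1 bound=2 product=0
t=3: arr=0 -> substrate=1 bound=2 product=0
t=4: arr=0 -> substrate=1 bound=2 product=0
t=5: arr=0 -> substrate=0 bound=1 product=2
t=6: arr=0 -> substrate=0 bound=1 product=2
t=7: arr=0 -> substrate=0 bound=1 product=2
t=8: arr=1 -> substrate=0 bound=2 product=2
t=9: arr=1 -> substrate=0 bound=2 product=3

Answer: 0 2 2 2 2 1 1 1 2 2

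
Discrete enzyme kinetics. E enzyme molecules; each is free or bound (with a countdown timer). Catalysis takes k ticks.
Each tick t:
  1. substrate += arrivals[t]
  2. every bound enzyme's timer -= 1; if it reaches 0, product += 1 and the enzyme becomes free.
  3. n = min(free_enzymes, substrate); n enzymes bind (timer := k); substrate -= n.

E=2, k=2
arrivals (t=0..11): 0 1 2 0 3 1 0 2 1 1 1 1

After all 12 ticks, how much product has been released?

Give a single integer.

Answer: 9

Derivation:
t=0: arr=0 -> substrate=0 bound=0 product=0
t=1: arr=1 -> substrate=0 bound=1 product=0
t=2: arr=2 -> substrate=1 bound=2 product=0
t=3: arr=0 -> substrate=0 bound=2 product=1
t=4: arr=3 -> substrate=2 bound=2 product=2
t=5: arr=1 -> substrate=2 bound=2 product=3
t=6: arr=0 -> substrate=1 bound=2 product=4
t=7: arr=2 -> substrate=2 bound=2 product=5
t=8: arr=1 -> substrate=2 bound=2 product=6
t=9: arr=1 -> substrate=2 bound=2 product=7
t=10: arr=1 -> substrate=2 bound=2 product=8
t=11: arr=1 -> substrate=2 bound=2 product=9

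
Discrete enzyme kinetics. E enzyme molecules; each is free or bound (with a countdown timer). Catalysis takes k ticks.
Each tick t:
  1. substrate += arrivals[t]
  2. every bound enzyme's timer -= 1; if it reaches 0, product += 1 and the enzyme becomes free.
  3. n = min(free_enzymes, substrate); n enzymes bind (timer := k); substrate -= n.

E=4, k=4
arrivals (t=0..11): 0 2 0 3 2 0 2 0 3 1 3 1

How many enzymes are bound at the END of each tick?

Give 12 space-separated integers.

Answer: 0 2 2 4 4 4 4 4 4 4 4 4

Derivation:
t=0: arr=0 -> substrate=0 bound=0 product=0
t=1: arr=2 -> substrate=0 bound=2 product=0
t=2: arr=0 -> substrate=0 bound=2 product=0
t=3: arr=3 -> substrate=1 bound=4 product=0
t=4: arr=2 -> substrate=3 bound=4 product=0
t=5: arr=0 -> substrate=1 bound=4 product=2
t=6: arr=2 -> substrate=3 bound=4 product=2
t=7: arr=0 -> substrate=1 bound=4 product=4
t=8: arr=3 -> substrate=4 bound=4 product=4
t=9: arr=1 -> substrate=3 bound=4 product=6
t=10: arr=3 -> substrate=6 bound=4 product=6
t=11: arr=1 -> substrate=5 bound=4 product=8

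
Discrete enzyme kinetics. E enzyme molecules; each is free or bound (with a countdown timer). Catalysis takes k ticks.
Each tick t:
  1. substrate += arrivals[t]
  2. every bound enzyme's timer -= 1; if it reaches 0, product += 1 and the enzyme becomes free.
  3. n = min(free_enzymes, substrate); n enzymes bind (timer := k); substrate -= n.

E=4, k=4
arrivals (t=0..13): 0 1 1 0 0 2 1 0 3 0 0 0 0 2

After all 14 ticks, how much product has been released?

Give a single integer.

Answer: 8

Derivation:
t=0: arr=0 -> substrate=0 bound=0 product=0
t=1: arr=1 -> substrate=0 bound=1 product=0
t=2: arr=1 -> substrate=0 bound=2 product=0
t=3: arr=0 -> substrate=0 bound=2 product=0
t=4: arr=0 -> substrate=0 bound=2 product=0
t=5: arr=2 -> substrate=0 bound=3 product=1
t=6: arr=1 -> substrate=0 bound=3 product=2
t=7: arr=0 -> substrate=0 bound=3 product=2
t=8: arr=3 -> substrate=2 bound=4 product=2
t=9: arr=0 -> substrate=0 bound=4 product=4
t=10: arr=0 -> substrate=0 bound=3 product=5
t=11: arr=0 -> substrate=0 bound=3 product=5
t=12: arr=0 -> substrate=0 bound=2 product=6
t=13: arr=2 -> substrate=0 bound=2 product=8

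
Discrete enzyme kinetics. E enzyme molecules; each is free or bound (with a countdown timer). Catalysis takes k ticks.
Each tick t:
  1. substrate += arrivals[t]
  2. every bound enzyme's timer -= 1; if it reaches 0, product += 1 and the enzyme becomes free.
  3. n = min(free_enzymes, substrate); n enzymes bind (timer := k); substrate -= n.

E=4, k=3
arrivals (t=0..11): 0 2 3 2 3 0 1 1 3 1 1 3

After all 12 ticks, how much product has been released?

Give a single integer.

Answer: 12

Derivation:
t=0: arr=0 -> substrate=0 bound=0 product=0
t=1: arr=2 -> substrate=0 bound=2 product=0
t=2: arr=3 -> substrate=1 bound=4 product=0
t=3: arr=2 -> substrate=3 bound=4 product=0
t=4: arr=3 -> substrate=4 bound=4 product=2
t=5: arr=0 -> substrate=2 bound=4 product=4
t=6: arr=1 -> substrate=3 bound=4 product=4
t=7: arr=1 -> substrate=2 bound=4 product=6
t=8: arr=3 -> substrate=3 bound=4 product=8
t=9: arr=1 -> substrate=4 bound=4 product=8
t=10: arr=1 -> substrate=3 bound=4 product=10
t=11: arr=3 -> substrate=4 bound=4 product=12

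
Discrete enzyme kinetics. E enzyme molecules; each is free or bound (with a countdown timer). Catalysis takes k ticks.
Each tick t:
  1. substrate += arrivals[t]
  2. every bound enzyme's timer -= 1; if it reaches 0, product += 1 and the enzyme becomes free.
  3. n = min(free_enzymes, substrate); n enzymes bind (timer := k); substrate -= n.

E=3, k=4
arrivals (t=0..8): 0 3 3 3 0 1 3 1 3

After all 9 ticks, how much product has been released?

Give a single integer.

t=0: arr=0 -> substrate=0 bound=0 product=0
t=1: arr=3 -> substrate=0 bound=3 product=0
t=2: arr=3 -> substrate=3 bound=3 product=0
t=3: arr=3 -> substrate=6 bound=3 product=0
t=4: arr=0 -> substrate=6 bound=3 product=0
t=5: arr=1 -> substrate=4 bound=3 product=3
t=6: arr=3 -> substrate=7 bound=3 product=3
t=7: arr=1 -> substrate=8 bound=3 product=3
t=8: arr=3 -> substrate=11 bound=3 product=3

Answer: 3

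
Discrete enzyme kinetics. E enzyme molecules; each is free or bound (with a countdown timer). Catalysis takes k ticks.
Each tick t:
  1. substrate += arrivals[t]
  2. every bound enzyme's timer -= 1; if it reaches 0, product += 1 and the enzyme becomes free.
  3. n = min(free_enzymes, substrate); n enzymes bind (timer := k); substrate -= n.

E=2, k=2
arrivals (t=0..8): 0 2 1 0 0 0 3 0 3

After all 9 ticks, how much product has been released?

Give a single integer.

t=0: arr=0 -> substrate=0 bound=0 product=0
t=1: arr=2 -> substrate=0 bound=2 product=0
t=2: arr=1 -> substrate=1 bound=2 product=0
t=3: arr=0 -> substrate=0 bound=1 product=2
t=4: arr=0 -> substrate=0 bound=1 product=2
t=5: arr=0 -> substrate=0 bound=0 product=3
t=6: arr=3 -> substrate=1 bound=2 product=3
t=7: arr=0 -> substrate=1 bound=2 product=3
t=8: arr=3 -> substrate=2 bound=2 product=5

Answer: 5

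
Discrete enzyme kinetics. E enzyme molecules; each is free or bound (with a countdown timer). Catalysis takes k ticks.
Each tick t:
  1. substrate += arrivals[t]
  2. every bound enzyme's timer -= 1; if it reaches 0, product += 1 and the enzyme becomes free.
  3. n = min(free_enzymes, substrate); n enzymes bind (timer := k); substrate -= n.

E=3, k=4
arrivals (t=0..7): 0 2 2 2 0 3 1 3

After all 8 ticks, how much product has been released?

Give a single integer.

Answer: 3

Derivation:
t=0: arr=0 -> substrate=0 bound=0 product=0
t=1: arr=2 -> substrate=0 bound=2 product=0
t=2: arr=2 -> substrate=1 bound=3 product=0
t=3: arr=2 -> substrate=3 bound=3 product=0
t=4: arr=0 -> substrate=3 bound=3 product=0
t=5: arr=3 -> substrate=4 bound=3 product=2
t=6: arr=1 -> substrate=4 bound=3 product=3
t=7: arr=3 -> substrate=7 bound=3 product=3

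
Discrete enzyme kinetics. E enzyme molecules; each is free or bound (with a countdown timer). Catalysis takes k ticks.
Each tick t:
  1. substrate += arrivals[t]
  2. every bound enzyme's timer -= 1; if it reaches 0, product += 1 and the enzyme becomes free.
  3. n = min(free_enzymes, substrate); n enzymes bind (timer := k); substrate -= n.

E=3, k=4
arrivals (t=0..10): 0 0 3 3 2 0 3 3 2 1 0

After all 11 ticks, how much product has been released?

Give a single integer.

Answer: 6

Derivation:
t=0: arr=0 -> substrate=0 bound=0 product=0
t=1: arr=0 -> substrate=0 bound=0 product=0
t=2: arr=3 -> substrate=0 bound=3 product=0
t=3: arr=3 -> substrate=3 bound=3 product=0
t=4: arr=2 -> substrate=5 bound=3 product=0
t=5: arr=0 -> substrate=5 bound=3 product=0
t=6: arr=3 -> substrate=5 bound=3 product=3
t=7: arr=3 -> substrate=8 bound=3 product=3
t=8: arr=2 -> substrate=10 bound=3 product=3
t=9: arr=1 -> substrate=11 bound=3 product=3
t=10: arr=0 -> substrate=8 bound=3 product=6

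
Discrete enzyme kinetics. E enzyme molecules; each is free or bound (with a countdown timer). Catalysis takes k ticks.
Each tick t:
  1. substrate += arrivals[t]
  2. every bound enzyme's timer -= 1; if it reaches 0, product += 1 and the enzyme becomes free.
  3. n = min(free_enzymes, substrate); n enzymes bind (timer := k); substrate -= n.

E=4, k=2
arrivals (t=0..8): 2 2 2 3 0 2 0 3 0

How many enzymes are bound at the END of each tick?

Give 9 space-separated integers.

t=0: arr=2 -> substrate=0 bound=2 product=0
t=1: arr=2 -> substrate=0 bound=4 product=0
t=2: arr=2 -> substrate=0 bound=4 product=2
t=3: arr=3 -> substrate=1 bound=4 product=4
t=4: arr=0 -> substrate=0 bound=3 product=6
t=5: arr=2 -> substrate=0 bound=3 product=8
t=6: arr=0 -> substrate=0 bound=2 product=9
t=7: arr=3 -> substrate=0 bound=3 product=11
t=8: arr=0 -> substrate=0 bound=3 product=11

Answer: 2 4 4 4 3 3 2 3 3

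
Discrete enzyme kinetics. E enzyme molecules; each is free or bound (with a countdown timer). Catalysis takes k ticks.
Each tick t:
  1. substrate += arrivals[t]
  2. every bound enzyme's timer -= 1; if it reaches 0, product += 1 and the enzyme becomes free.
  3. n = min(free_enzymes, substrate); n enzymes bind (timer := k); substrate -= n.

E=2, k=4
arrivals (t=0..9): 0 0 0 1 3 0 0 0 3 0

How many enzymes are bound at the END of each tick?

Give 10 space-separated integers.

t=0: arr=0 -> substrate=0 bound=0 product=0
t=1: arr=0 -> substrate=0 bound=0 product=0
t=2: arr=0 -> substrate=0 bound=0 product=0
t=3: arr=1 -> substrate=0 bound=1 product=0
t=4: arr=3 -> substrate=2 bound=2 product=0
t=5: arr=0 -> substrate=2 bound=2 product=0
t=6: arr=0 -> substrate=2 bound=2 product=0
t=7: arr=0 -> substrate=1 bound=2 product=1
t=8: arr=3 -> substrate=3 bound=2 product=2
t=9: arr=0 -> substrate=3 bound=2 product=2

Answer: 0 0 0 1 2 2 2 2 2 2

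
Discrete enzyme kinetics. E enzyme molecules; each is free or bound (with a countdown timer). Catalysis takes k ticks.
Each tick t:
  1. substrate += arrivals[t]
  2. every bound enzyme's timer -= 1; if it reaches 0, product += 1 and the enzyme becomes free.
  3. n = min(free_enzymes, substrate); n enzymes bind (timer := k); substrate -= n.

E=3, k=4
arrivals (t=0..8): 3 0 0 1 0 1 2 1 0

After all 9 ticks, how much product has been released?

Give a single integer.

t=0: arr=3 -> substrate=0 bound=3 product=0
t=1: arr=0 -> substrate=0 bound=3 product=0
t=2: arr=0 -> substrate=0 bound=3 product=0
t=3: arr=1 -> substrate=1 bound=3 product=0
t=4: arr=0 -> substrate=0 bound=1 product=3
t=5: arr=1 -> substrate=0 bound=2 product=3
t=6: arr=2 -> substrate=1 bound=3 product=3
t=7: arr=1 -> substrate=2 bound=3 product=3
t=8: arr=0 -> substrate=1 bound=3 product=4

Answer: 4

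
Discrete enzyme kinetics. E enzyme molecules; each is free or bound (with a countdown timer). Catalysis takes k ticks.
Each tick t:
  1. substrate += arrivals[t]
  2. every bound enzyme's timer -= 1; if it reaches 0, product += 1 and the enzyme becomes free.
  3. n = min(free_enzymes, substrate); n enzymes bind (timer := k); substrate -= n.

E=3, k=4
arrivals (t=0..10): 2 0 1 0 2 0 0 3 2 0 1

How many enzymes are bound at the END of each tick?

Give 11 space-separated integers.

t=0: arr=2 -> substrate=0 bound=2 product=0
t=1: arr=0 -> substrate=0 bound=2 product=0
t=2: arr=1 -> substrate=0 bound=3 product=0
t=3: arr=0 -> substrate=0 bound=3 product=0
t=4: arr=2 -> substrate=0 bound=3 product=2
t=5: arr=0 -> substrate=0 bound=3 product=2
t=6: arr=0 -> substrate=0 bound=2 product=3
t=7: arr=3 -> substrate=2 bound=3 product=3
t=8: arr=2 -> substrate=2 bound=3 product=5
t=9: arr=0 -> substrate=2 bound=3 product=5
t=10: arr=1 -> substrate=3 bound=3 product=5

Answer: 2 2 3 3 3 3 2 3 3 3 3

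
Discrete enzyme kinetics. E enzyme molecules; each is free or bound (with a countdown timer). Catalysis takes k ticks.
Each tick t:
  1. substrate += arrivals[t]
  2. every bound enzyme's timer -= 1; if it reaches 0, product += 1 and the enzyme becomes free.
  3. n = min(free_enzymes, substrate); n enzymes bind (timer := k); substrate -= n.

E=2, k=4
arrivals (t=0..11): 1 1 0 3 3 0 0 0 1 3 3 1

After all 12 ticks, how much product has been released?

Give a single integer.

t=0: arr=1 -> substrate=0 bound=1 product=0
t=1: arr=1 -> substrate=0 bound=2 product=0
t=2: arr=0 -> substrate=0 bound=2 product=0
t=3: arr=3 -> substrate=3 bound=2 product=0
t=4: arr=3 -> substrate=5 bound=2 product=1
t=5: arr=0 -> substrate=4 bound=2 product=2
t=6: arr=0 -> substrate=4 bound=2 product=2
t=7: arr=0 -> substrate=4 bound=2 product=2
t=8: arr=1 -> substrate=4 bound=2 product=3
t=9: arr=3 -> substrate=6 bound=2 product=4
t=10: arr=3 -> substrate=9 bound=2 product=4
t=11: arr=1 -> substrate=10 bound=2 product=4

Answer: 4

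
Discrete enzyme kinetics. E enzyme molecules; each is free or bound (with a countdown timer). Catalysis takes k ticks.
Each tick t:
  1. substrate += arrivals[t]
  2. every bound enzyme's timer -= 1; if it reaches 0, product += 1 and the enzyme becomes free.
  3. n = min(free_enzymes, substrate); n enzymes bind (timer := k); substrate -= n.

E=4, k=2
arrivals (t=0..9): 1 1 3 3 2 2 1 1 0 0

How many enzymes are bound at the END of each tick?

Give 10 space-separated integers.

Answer: 1 2 4 4 4 4 4 4 1 0

Derivation:
t=0: arr=1 -> substrate=0 bound=1 product=0
t=1: arr=1 -> substrate=0 bound=2 product=0
t=2: arr=3 -> substrate=0 bound=4 product=1
t=3: arr=3 -> substrate=2 bound=4 product=2
t=4: arr=2 -> substrate=1 bound=4 product=5
t=5: arr=2 -> substrate=2 bound=4 product=6
t=6: arr=1 -> substrate=0 bound=4 product=9
t=7: arr=1 -> substrate=0 bound=4 product=10
t=8: arr=0 -> substrate=0 bound=1 product=13
t=9: arr=0 -> substrate=0 bound=0 product=14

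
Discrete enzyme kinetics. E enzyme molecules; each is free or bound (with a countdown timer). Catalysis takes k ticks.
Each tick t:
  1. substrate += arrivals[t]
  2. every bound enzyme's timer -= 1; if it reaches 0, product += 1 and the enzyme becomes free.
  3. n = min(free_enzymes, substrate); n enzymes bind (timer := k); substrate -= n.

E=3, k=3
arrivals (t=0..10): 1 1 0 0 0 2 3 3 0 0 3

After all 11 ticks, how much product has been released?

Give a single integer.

Answer: 5

Derivation:
t=0: arr=1 -> substrate=0 bound=1 product=0
t=1: arr=1 -> substrate=0 bound=2 product=0
t=2: arr=0 -> substrate=0 bound=2 product=0
t=3: arr=0 -> substrate=0 bound=1 product=1
t=4: arr=0 -> substrate=0 bound=0 product=2
t=5: arr=2 -> substrate=0 bound=2 product=2
t=6: arr=3 -> substrate=2 bound=3 product=2
t=7: arr=3 -> substrate=5 bound=3 product=2
t=8: arr=0 -> substrate=3 bound=3 product=4
t=9: arr=0 -> substrate=2 bound=3 product=5
t=10: arr=3 -> substrate=5 bound=3 product=5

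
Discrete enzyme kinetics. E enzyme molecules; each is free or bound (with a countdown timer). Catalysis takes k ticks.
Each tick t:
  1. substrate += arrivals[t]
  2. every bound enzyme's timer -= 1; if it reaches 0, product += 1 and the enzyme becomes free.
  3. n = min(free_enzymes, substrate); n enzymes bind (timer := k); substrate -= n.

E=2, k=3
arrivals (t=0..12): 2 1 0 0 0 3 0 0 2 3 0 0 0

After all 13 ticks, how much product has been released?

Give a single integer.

Answer: 7

Derivation:
t=0: arr=2 -> substrate=0 bound=2 product=0
t=1: arr=1 -> substrate=1 bound=2 product=0
t=2: arr=0 -> substrate=1 bound=2 product=0
t=3: arr=0 -> substrate=0 bound=1 product=2
t=4: arr=0 -> substrate=0 bound=1 product=2
t=5: arr=3 -> substrate=2 bound=2 product=2
t=6: arr=0 -> substrate=1 bound=2 product=3
t=7: arr=0 -> substrate=1 bound=2 product=3
t=8: arr=2 -> substrate=2 bound=2 product=4
t=9: arr=3 -> substrate=4 bound=2 product=5
t=10: arr=0 -> substrate=4 bound=2 product=5
t=11: arr=0 -> substrate=3 bound=2 product=6
t=12: arr=0 -> substrate=2 bound=2 product=7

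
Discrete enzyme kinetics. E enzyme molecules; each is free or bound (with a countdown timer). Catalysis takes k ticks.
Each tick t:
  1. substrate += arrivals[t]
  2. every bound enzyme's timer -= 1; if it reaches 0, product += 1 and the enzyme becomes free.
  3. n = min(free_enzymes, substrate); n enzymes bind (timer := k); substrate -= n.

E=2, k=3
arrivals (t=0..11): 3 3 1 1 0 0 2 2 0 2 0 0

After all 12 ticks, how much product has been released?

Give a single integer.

Answer: 6

Derivation:
t=0: arr=3 -> substrate=1 bound=2 product=0
t=1: arr=3 -> substrate=4 bound=2 product=0
t=2: arr=1 -> substrate=5 bound=2 product=0
t=3: arr=1 -> substrate=4 bound=2 product=2
t=4: arr=0 -> substrate=4 bound=2 product=2
t=5: arr=0 -> substrate=4 bound=2 product=2
t=6: arr=2 -> substrate=4 bound=2 product=4
t=7: arr=2 -> substrate=6 bound=2 product=4
t=8: arr=0 -> substrate=6 bound=2 product=4
t=9: arr=2 -> substrate=6 bound=2 product=6
t=10: arr=0 -> substrate=6 bound=2 product=6
t=11: arr=0 -> substrate=6 bound=2 product=6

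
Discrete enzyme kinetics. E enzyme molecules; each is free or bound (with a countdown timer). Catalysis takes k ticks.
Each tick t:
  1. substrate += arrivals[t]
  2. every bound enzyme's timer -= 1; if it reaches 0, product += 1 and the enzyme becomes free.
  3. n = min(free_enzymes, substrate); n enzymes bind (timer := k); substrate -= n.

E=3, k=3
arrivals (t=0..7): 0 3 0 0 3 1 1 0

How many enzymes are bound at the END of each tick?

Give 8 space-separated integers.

t=0: arr=0 -> substrate=0 bound=0 product=0
t=1: arr=3 -> substrate=0 bound=3 product=0
t=2: arr=0 -> substrate=0 bound=3 product=0
t=3: arr=0 -> substrate=0 bound=3 product=0
t=4: arr=3 -> substrate=0 bound=3 product=3
t=5: arr=1 -> substrate=1 bound=3 product=3
t=6: arr=1 -> substrate=2 bound=3 product=3
t=7: arr=0 -> substrate=0 bound=2 product=6

Answer: 0 3 3 3 3 3 3 2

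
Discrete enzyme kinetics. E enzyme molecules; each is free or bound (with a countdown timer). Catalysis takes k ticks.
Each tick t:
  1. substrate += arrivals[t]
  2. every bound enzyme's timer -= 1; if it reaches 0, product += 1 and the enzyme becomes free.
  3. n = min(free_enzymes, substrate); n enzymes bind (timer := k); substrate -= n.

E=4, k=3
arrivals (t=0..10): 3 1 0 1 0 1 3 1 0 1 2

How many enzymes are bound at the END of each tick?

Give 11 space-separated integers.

t=0: arr=3 -> substrate=0 bound=3 product=0
t=1: arr=1 -> substrate=0 bound=4 product=0
t=2: arr=0 -> substrate=0 bound=4 product=0
t=3: arr=1 -> substrate=0 bound=2 product=3
t=4: arr=0 -> substrate=0 bound=1 product=4
t=5: arr=1 -> substrate=0 bound=2 product=4
t=6: arr=3 -> substrate=0 bound=4 product=5
t=7: arr=1 -> substrate=1 bound=4 product=5
t=8: arr=0 -> substrate=0 bound=4 product=6
t=9: arr=1 -> substrate=0 bound=2 product=9
t=10: arr=2 -> substrate=0 bound=4 product=9

Answer: 3 4 4 2 1 2 4 4 4 2 4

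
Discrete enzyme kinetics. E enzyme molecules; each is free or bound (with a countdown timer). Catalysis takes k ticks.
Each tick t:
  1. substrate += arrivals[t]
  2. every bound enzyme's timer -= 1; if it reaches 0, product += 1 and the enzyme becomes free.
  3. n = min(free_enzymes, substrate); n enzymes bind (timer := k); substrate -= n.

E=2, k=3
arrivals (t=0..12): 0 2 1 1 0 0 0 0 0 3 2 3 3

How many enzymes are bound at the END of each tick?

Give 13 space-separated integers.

t=0: arr=0 -> substrate=0 bound=0 product=0
t=1: arr=2 -> substrate=0 bound=2 product=0
t=2: arr=1 -> substrate=1 bound=2 product=0
t=3: arr=1 -> substrate=2 bound=2 product=0
t=4: arr=0 -> substrate=0 bound=2 product=2
t=5: arr=0 -> substrate=0 bound=2 product=2
t=6: arr=0 -> substrate=0 bound=2 product=2
t=7: arr=0 -> substrate=0 bound=0 product=4
t=8: arr=0 -> substrate=0 bound=0 product=4
t=9: arr=3 -> substrate=1 bound=2 product=4
t=10: arr=2 -> substrate=3 bound=2 product=4
t=11: arr=3 -> substrate=6 bound=2 product=4
t=12: arr=3 -> substrate=7 bound=2 product=6

Answer: 0 2 2 2 2 2 2 0 0 2 2 2 2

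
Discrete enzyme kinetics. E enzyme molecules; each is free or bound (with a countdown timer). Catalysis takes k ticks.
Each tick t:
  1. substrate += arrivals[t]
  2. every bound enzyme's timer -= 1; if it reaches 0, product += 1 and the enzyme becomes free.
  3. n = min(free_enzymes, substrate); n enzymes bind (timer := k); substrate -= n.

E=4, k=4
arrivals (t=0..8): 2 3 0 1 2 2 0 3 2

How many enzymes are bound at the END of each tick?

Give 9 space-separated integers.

t=0: arr=2 -> substrate=0 bound=2 product=0
t=1: arr=3 -> substrate=1 bound=4 product=0
t=2: arr=0 -> substrate=1 bound=4 product=0
t=3: arr=1 -> substrate=2 bound=4 product=0
t=4: arr=2 -> substrate=2 bound=4 product=2
t=5: arr=2 -> substrate=2 bound=4 product=4
t=6: arr=0 -> substrate=2 bound=4 product=4
t=7: arr=3 -> substrate=5 bound=4 product=4
t=8: arr=2 -> substrate=5 bound=4 product=6

Answer: 2 4 4 4 4 4 4 4 4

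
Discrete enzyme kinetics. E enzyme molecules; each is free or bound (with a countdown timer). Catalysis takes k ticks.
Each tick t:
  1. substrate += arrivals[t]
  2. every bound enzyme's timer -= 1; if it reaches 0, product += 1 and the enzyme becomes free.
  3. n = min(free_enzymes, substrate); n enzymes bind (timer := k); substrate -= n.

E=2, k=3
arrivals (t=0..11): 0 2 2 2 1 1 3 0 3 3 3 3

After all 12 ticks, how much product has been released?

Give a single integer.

t=0: arr=0 -> substrate=0 bound=0 product=0
t=1: arr=2 -> substrate=0 bound=2 product=0
t=2: arr=2 -> substrate=2 bound=2 product=0
t=3: arr=2 -> substrate=4 bound=2 product=0
t=4: arr=1 -> substrate=3 bound=2 product=2
t=5: arr=1 -> substrate=4 bound=2 product=2
t=6: arr=3 -> substrate=7 bound=2 product=2
t=7: arr=0 -> substrate=5 bound=2 product=4
t=8: arr=3 -> substrate=8 bound=2 product=4
t=9: arr=3 -> substrate=11 bound=2 product=4
t=10: arr=3 -> substrate=12 bound=2 product=6
t=11: arr=3 -> substrate=15 bound=2 product=6

Answer: 6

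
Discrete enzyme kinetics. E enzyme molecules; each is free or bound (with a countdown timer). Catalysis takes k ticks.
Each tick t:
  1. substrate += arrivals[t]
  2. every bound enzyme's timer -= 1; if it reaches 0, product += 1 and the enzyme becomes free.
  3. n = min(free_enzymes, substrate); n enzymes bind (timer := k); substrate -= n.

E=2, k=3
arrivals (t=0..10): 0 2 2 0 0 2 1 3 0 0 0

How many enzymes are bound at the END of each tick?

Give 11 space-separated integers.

t=0: arr=0 -> substrate=0 bound=0 product=0
t=1: arr=2 -> substrate=0 bound=2 product=0
t=2: arr=2 -> substrate=2 bound=2 product=0
t=3: arr=0 -> substrate=2 bound=2 product=0
t=4: arr=0 -> substrate=0 bound=2 product=2
t=5: arr=2 -> substrate=2 bound=2 product=2
t=6: arr=1 -> substrate=3 bound=2 product=2
t=7: arr=3 -> substrate=4 bound=2 product=4
t=8: arr=0 -> substrate=4 bound=2 product=4
t=9: arr=0 -> substrate=4 bound=2 product=4
t=10: arr=0 -> substrate=2 bound=2 product=6

Answer: 0 2 2 2 2 2 2 2 2 2 2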